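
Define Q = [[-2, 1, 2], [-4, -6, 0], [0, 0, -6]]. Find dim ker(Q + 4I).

1

Q + 4I = [[2, 1, 2], [-4, -2, 0], [0, 0, -2]].
This matrix has rank 2, so its null space has dimension 3 − 2 = 1.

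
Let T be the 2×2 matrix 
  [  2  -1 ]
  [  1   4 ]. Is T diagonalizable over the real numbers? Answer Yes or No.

Characteristic polynomial: p(r) = r^2 - 6r + 9 = (r - 3)^2.
r = 3 has algebraic multiplicity 2; rank(T − 3I) = 1, so geometric multiplicity = 1.
Geometric multiplicity < algebraic multiplicity, so T is not diagonalizable.

No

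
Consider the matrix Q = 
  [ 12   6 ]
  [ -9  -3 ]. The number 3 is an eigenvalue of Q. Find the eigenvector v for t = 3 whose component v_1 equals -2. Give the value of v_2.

Q − 3I = [[9, 6], [-9, -6]].
Solving (Q − 3I)v = 0 gives the eigenspace spanned by (-2, 3).
With v_1 = -2, v = (-2, 3), so v_2 = 3.

3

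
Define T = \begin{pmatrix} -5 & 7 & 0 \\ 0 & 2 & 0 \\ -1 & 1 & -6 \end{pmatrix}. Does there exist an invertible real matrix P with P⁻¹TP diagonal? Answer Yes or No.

Characteristic polynomial: p(s) = s^3 + 9s^2 + 8s - 60 = (s - 2)(s + 5)(s + 6).
All 3 eigenvalues are distinct, so T is diagonalizable.

Yes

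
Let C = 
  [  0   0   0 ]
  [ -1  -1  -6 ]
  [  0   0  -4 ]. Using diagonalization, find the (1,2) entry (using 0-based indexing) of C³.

Characteristic polynomial: s^3 + 5s^2 + 4s = s(s + 1)(s + 4), so the eigenvalues are -4, -1, 0.
s=-1: eigenvector (0, 1, 0).
s=0: eigenvector (1, -1, 0).
s=-4: eigenvector (0, 2, 1).
P = [[0, 1, 0], [1, -1, 2], [0, 0, 1]], D = diag(-1, 0, -4), P⁻¹ = [[1, 1, -2], [1, 0, 0], [0, 0, 1]].
C³ = P·diag(-1, 0, -64)·P⁻¹ = [[0, 0, 0], [-1, -1, -126], [0, 0, -64]].
The requested entry is -126.

-126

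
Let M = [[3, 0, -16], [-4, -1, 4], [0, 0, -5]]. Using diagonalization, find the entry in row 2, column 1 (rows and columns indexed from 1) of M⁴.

Characteristic polynomial: μ^3 + 3μ^2 - 13μ - 15 = (μ - 3)(μ + 1)(μ + 5), so the eigenvalues are -5, -1, 3.
μ=3: eigenvector (1, -1, 0).
μ=-1: eigenvector (0, 1, 0).
μ=-5: eigenvector (2, 1, 1).
P = [[1, 0, 2], [-1, 1, 1], [0, 0, 1]], D = diag(3, -1, -5), P⁻¹ = [[1, 0, -2], [1, 1, -3], [0, 0, 1]].
M⁴ = P·diag(81, 1, 625)·P⁻¹ = [[81, 0, 1088], [-80, 1, 784], [0, 0, 625]].
The requested entry is -80.

-80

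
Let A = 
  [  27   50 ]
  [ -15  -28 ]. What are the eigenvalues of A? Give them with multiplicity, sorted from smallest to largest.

Characteristic polynomial: p(λ) = λ^2 + λ - 6 = (λ - 2)(λ + 3).
Roots (with multiplicity): -3, 2.

-3, 2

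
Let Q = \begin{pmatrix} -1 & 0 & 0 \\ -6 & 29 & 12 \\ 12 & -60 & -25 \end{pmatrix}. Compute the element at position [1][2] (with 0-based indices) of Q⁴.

1248

Characteristic polynomial: s^3 - 3s^2 - 9s - 5 = (s - 5)(s + 1)^2, so the eigenvalues are -1, -1, 5.
s=5: eigenvector (0, 1, -2).
s=-1: eigenvector (1, 1, -2).
s=-1: eigenvector (1, -1, 3).
P = [[0, 1, 1], [1, 1, -1], [-2, -2, 3]], D = diag(5, -1, -1), P⁻¹ = [[-1, 5, 2], [1, -2, -1], [0, 2, 1]].
Q⁴ = P·diag(625, 1, 1)·P⁻¹ = [[1, 0, 0], [-624, 3121, 1248], [1248, -6240, -2495]].
The requested entry is 1248.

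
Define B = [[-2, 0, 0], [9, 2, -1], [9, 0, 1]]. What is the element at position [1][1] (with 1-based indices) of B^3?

-8

Characteristic polynomial: t^3 - t^2 - 4t + 4 = (t - 2)(t - 1)(t + 2), so the eigenvalues are -2, 1, 2.
t=2: eigenvector (0, 1, 0).
t=-2: eigenvector (1, -3, -3).
t=1: eigenvector (0, 1, 1).
P = [[0, 1, 0], [1, -3, 1], [0, -3, 1]], D = diag(2, -2, 1), P⁻¹ = [[0, 1, -1], [1, 0, 0], [3, 0, 1]].
B³ = P·diag(8, -8, 1)·P⁻¹ = [[-8, 0, 0], [27, 8, -7], [27, 0, 1]].
The requested entry is -8.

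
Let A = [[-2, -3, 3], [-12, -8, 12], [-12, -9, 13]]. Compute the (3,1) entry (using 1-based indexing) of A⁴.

-480

Characteristic polynomial: s^3 - 3s^2 - 6s + 8 = (s - 4)(s - 1)(s + 2), so the eigenvalues are -2, 1, 4.
s=1: eigenvector (1, 0, 1).
s=-2: eigenvector (1, 2, 2).
s=4: eigenvector (0, -1, -1).
P = [[1, 1, 0], [0, 2, -1], [1, 2, -1]], D = diag(1, -2, 4), P⁻¹ = [[0, -1, 1], [1, 1, -1], [2, 1, -2]].
A⁴ = P·diag(1, 16, 256)·P⁻¹ = [[16, 15, -15], [-480, -224, 480], [-480, -225, 481]].
The requested entry is -480.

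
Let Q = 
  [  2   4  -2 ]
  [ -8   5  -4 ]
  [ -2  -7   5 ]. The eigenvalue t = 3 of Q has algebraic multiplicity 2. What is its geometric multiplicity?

1

Q − 3I = [[-1, 4, -2], [-8, 2, -4], [-2, -7, 2]].
This matrix has rank 2, so its null space has dimension 3 − 2 = 1.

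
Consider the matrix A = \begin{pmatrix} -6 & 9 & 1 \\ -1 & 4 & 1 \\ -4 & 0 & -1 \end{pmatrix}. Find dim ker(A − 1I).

1

A − 1I = [[-7, 9, 1], [-1, 3, 1], [-4, 0, -2]].
This matrix has rank 2, so its null space has dimension 3 − 2 = 1.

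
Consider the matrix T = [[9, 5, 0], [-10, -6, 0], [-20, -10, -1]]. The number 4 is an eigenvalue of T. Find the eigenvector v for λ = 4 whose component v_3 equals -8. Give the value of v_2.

-4

T − 4I = [[5, 5, 0], [-10, -10, 0], [-20, -10, -5]].
Solving (T − 4I)v = 0 gives the eigenspace spanned by (4, -4, -8).
With v_3 = -8, v = (4, -4, -8), so v_2 = -4.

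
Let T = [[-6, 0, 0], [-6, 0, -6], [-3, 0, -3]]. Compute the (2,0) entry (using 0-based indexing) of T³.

-189

Characteristic polynomial: r^3 + 9r^2 + 18r = r(r + 3)(r + 6), so the eigenvalues are -6, -3, 0.
r=-6: eigenvector (1, 2, 1).
r=0: eigenvector (0, 1, 0).
r=-3: eigenvector (0, 2, 1).
P = [[1, 0, 0], [2, 1, 2], [1, 0, 1]], D = diag(-6, 0, -3), P⁻¹ = [[1, 0, 0], [0, 1, -2], [-1, 0, 1]].
T³ = P·diag(-216, 0, -27)·P⁻¹ = [[-216, 0, 0], [-378, 0, -54], [-189, 0, -27]].
The requested entry is -189.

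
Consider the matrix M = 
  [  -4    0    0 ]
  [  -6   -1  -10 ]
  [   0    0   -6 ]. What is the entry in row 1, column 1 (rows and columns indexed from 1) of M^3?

Characteristic polynomial: s^3 + 11s^2 + 34s + 24 = (s + 1)(s + 4)(s + 6), so the eigenvalues are -6, -4, -1.
s=-4: eigenvector (1, 2, 0).
s=-6: eigenvector (0, 2, 1).
s=-1: eigenvector (0, 1, 0).
P = [[1, 0, 0], [2, 2, 1], [0, 1, 0]], D = diag(-4, -6, -1), P⁻¹ = [[1, 0, 0], [0, 0, 1], [-2, 1, -2]].
M³ = P·diag(-64, -216, -1)·P⁻¹ = [[-64, 0, 0], [-126, -1, -430], [0, 0, -216]].
The requested entry is -64.

-64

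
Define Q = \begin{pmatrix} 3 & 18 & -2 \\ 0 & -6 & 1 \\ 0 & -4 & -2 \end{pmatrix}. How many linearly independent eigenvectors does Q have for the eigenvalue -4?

1

Q + 4I = [[7, 18, -2], [0, -2, 1], [0, -4, 2]].
This matrix has rank 2, so its null space has dimension 3 − 2 = 1.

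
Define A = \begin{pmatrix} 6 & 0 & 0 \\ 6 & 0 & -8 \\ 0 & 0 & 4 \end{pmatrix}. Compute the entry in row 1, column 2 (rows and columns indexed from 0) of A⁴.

Characteristic polynomial: r^3 - 10r^2 + 24r = r(r - 6)(r - 4), so the eigenvalues are 0, 4, 6.
r=6: eigenvector (1, 1, 0).
r=0: eigenvector (0, 1, 0).
r=4: eigenvector (0, -2, 1).
P = [[1, 0, 0], [1, 1, -2], [0, 0, 1]], D = diag(6, 0, 4), P⁻¹ = [[1, 0, 0], [-1, 1, 2], [0, 0, 1]].
A⁴ = P·diag(1296, 0, 256)·P⁻¹ = [[1296, 0, 0], [1296, 0, -512], [0, 0, 256]].
The requested entry is -512.

-512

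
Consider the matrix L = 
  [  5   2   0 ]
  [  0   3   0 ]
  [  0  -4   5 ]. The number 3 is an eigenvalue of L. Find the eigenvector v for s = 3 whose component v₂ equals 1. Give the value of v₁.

-1

L − 3I = [[2, 2, 0], [0, 0, 0], [0, -4, 2]].
Solving (L − 3I)v = 0 gives the eigenspace spanned by (-1, 1, 2).
With v₂ = 1, v = (-1, 1, 2), so v₁ = -1.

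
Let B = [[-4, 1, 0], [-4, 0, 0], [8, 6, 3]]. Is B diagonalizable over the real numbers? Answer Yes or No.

No

Characteristic polynomial: p(s) = s^3 + s^2 - 8s - 12 = (s - 3)(s + 2)^2.
s = -2 has algebraic multiplicity 2; rank(B + 2I) = 2, so geometric multiplicity = 1.
Geometric multiplicity < algebraic multiplicity, so B is not diagonalizable.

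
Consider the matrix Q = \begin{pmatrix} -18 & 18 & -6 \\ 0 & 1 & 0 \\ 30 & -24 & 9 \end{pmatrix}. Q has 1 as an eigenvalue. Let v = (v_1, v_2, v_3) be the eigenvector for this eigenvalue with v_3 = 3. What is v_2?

Q − 1I = [[-19, 18, -6], [0, 0, 0], [30, -24, 8]].
Solving (Q − 1I)v = 0 gives the eigenspace spanned by (0, 1, 3).
With v_3 = 3, v = (0, 1, 3), so v_2 = 1.

1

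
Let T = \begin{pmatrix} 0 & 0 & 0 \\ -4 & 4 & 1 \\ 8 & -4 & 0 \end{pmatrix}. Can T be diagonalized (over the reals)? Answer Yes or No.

No

Characteristic polynomial: p(λ) = λ^3 - 4λ^2 + 4λ = λ(λ - 2)^2.
λ = 2 has algebraic multiplicity 2; rank(T − 2I) = 2, so geometric multiplicity = 1.
Geometric multiplicity < algebraic multiplicity, so T is not diagonalizable.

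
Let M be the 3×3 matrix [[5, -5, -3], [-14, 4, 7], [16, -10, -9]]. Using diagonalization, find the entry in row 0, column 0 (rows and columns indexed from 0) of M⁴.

671

Characteristic polynomial: t^3 - 13t - 12 = (t - 4)(t + 1)(t + 3), so the eigenvalues are -3, -1, 4.
t=-1: eigenvector (1, 0, 2).
t=-3: eigenvector (-1, -1, -1).
t=4: eigenvector (-1, 1, -2).
P = [[1, -1, -1], [0, -1, 1], [2, -1, -2]], D = diag(-1, -3, 4), P⁻¹ = [[-3, 1, 2], [-2, 0, 1], [-2, 1, 1]].
M⁴ = P·diag(1, 81, 256)·P⁻¹ = [[671, -255, -335], [-350, 256, 175], [1180, -510, -589]].
The requested entry is 671.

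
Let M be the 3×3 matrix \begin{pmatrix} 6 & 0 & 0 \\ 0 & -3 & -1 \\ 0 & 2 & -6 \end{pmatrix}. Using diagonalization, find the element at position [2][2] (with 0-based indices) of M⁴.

994

Characteristic polynomial: t^3 + 3t^2 - 34t - 120 = (t - 6)(t + 4)(t + 5), so the eigenvalues are -5, -4, 6.
t=-5: eigenvector (0, -1, -2).
t=6: eigenvector (1, 0, 0).
t=-4: eigenvector (0, 1, 1).
P = [[0, 1, 0], [-1, 0, 1], [-2, 0, 1]], D = diag(-5, 6, -4), P⁻¹ = [[0, 1, -1], [1, 0, 0], [0, 2, -1]].
M⁴ = P·diag(625, 1296, 256)·P⁻¹ = [[1296, 0, 0], [0, -113, 369], [0, -738, 994]].
The requested entry is 994.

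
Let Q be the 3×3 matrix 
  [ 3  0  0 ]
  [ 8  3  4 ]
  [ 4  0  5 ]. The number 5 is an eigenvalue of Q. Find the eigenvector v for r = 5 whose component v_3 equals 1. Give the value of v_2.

2

Q − 5I = [[-2, 0, 0], [8, -2, 4], [4, 0, 0]].
Solving (Q − 5I)v = 0 gives the eigenspace spanned by (0, 2, 1).
With v_3 = 1, v = (0, 2, 1), so v_2 = 2.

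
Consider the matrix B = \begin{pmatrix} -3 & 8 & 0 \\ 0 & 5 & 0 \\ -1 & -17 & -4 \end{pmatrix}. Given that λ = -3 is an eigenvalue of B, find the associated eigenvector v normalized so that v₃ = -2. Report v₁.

B + 3I = [[0, 8, 0], [0, 8, 0], [-1, -17, -1]].
Solving (B + 3I)v = 0 gives the eigenspace spanned by (2, 0, -2).
With v₃ = -2, v = (2, 0, -2), so v₁ = 2.

2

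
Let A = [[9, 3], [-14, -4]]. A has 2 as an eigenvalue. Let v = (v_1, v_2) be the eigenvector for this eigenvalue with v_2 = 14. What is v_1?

A − 2I = [[7, 3], [-14, -6]].
Solving (A − 2I)v = 0 gives the eigenspace spanned by (-6, 14).
With v_2 = 14, v = (-6, 14), so v_1 = -6.

-6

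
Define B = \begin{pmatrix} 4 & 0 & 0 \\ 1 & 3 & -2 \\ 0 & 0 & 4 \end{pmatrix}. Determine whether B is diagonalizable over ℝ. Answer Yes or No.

Characteristic polynomial: p(t) = t^3 - 11t^2 + 40t - 48 = (t - 4)^2(t - 3).
t = 4 has algebraic multiplicity 2; rank(B − 4I) = 1, so geometric multiplicity = 2.
Every eigenvalue has geometric = algebraic multiplicity, so B is diagonalizable.

Yes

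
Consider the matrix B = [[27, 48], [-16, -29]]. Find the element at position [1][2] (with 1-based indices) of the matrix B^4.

-3264

Characteristic polynomial: s^2 + 2s - 15 = (s - 3)(s + 5), so the eigenvalues are -5, 3.
s=-5: eigenvector (-3, 2).
s=3: eigenvector (-2, 1).
P = [[-3, -2], [2, 1]], D = diag(-5, 3), P⁻¹ = [[1, 2], [-2, -3]].
B⁴ = P·diag(625, 81)·P⁻¹ = [[-1551, -3264], [1088, 2257]].
The requested entry is -3264.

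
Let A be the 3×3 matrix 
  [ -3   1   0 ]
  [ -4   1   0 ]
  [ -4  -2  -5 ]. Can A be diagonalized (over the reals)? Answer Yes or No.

No

Characteristic polynomial: p(t) = t^3 + 7t^2 + 11t + 5 = (t + 1)^2(t + 5).
t = -1 has algebraic multiplicity 2; rank(A + 1I) = 2, so geometric multiplicity = 1.
Geometric multiplicity < algebraic multiplicity, so A is not diagonalizable.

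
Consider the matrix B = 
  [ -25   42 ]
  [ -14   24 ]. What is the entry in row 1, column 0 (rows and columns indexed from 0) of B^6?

6734

Characteristic polynomial: μ^2 + μ - 12 = (μ - 3)(μ + 4), so the eigenvalues are -4, 3.
μ=-4: eigenvector (-2, -1).
μ=3: eigenvector (-3, -2).
P = [[-2, -3], [-1, -2]], D = diag(-4, 3), P⁻¹ = [[-2, 3], [1, -2]].
B⁶ = P·diag(4096, 729)·P⁻¹ = [[14197, -20202], [6734, -9372]].
The requested entry is 6734.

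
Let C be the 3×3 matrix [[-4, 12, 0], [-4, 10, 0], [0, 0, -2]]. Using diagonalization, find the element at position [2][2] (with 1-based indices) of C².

Characteristic polynomial: t^3 - 4t^2 - 4t + 16 = (t - 4)(t - 2)(t + 2), so the eigenvalues are -2, 2, 4.
t=2: eigenvector (2, 1, 0).
t=4: eigenvector (-3, -2, 0).
t=-2: eigenvector (0, 0, 1).
P = [[2, -3, 0], [1, -2, 0], [0, 0, 1]], D = diag(2, 4, -2), P⁻¹ = [[2, -3, 0], [1, -2, 0], [0, 0, 1]].
C² = P·diag(4, 16, 4)·P⁻¹ = [[-32, 72, 0], [-24, 52, 0], [0, 0, 4]].
The requested entry is 52.

52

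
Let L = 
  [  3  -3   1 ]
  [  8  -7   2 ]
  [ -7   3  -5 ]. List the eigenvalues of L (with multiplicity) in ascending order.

Characteristic polynomial: p(λ) = λ^3 + 9λ^2 + 24λ + 16 = (λ + 1)(λ + 4)^2.
Roots (with multiplicity): -4, -4, -1.

-4, -4, -1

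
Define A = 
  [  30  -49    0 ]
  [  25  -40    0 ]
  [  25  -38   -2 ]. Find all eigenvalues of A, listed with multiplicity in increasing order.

Characteristic polynomial: p(s) = s^3 + 12s^2 + 45s + 50 = (s + 2)(s + 5)^2.
Roots (with multiplicity): -5, -5, -2.

-5, -5, -2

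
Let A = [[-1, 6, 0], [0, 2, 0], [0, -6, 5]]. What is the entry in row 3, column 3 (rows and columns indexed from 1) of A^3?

125

Characteristic polynomial: s^3 - 6s^2 + 3s + 10 = (s - 5)(s - 2)(s + 1), so the eigenvalues are -1, 2, 5.
s=2: eigenvector (2, 1, 2).
s=-1: eigenvector (1, 0, 0).
s=5: eigenvector (0, 0, 1).
P = [[2, 1, 0], [1, 0, 0], [2, 0, 1]], D = diag(2, -1, 5), P⁻¹ = [[0, 1, 0], [1, -2, 0], [0, -2, 1]].
A³ = P·diag(8, -1, 125)·P⁻¹ = [[-1, 18, 0], [0, 8, 0], [0, -234, 125]].
The requested entry is 125.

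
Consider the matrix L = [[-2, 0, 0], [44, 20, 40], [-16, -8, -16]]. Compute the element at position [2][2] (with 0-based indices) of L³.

Characteristic polynomial: r^3 - 2r^2 - 8r = r(r - 4)(r + 2), so the eigenvalues are -2, 0, 4.
r=4: eigenvector (0, 5, -2).
r=-2: eigenvector (1, -2, 0).
r=0: eigenvector (0, -2, 1).
P = [[0, 1, 0], [5, -2, -2], [-2, 0, 1]], D = diag(4, -2, 0), P⁻¹ = [[2, 1, 2], [1, 0, 0], [4, 2, 5]].
L³ = P·diag(64, -8, 0)·P⁻¹ = [[-8, 0, 0], [656, 320, 640], [-256, -128, -256]].
The requested entry is -256.

-256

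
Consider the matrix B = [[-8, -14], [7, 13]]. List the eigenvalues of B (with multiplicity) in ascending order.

Characteristic polynomial: p(r) = r^2 - 5r - 6 = (r - 6)(r + 1).
Roots (with multiplicity): -1, 6.

-1, 6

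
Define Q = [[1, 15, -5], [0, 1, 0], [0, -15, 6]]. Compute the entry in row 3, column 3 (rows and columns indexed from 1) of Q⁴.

Characteristic polynomial: λ^3 - 8λ^2 + 13λ - 6 = (λ - 6)(λ - 1)^2, so the eigenvalues are 1, 1, 6.
λ=1: eigenvector (1, 0, 0).
λ=1: eigenvector (-3, 1, 3).
λ=6: eigenvector (-1, 0, 1).
P = [[1, -3, -1], [0, 1, 0], [0, 3, 1]], D = diag(1, 1, 6), P⁻¹ = [[1, 0, 1], [0, 1, 0], [0, -3, 1]].
Q⁴ = P·diag(1, 1, 1296)·P⁻¹ = [[1, 3885, -1295], [0, 1, 0], [0, -3885, 1296]].
The requested entry is 1296.

1296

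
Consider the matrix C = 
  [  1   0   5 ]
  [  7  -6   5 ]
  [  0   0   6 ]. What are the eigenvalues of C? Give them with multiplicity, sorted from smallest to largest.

-6, 1, 6

Characteristic polynomial: p(r) = r^3 - r^2 - 36r + 36 = (r - 6)(r - 1)(r + 6).
Roots (with multiplicity): -6, 1, 6.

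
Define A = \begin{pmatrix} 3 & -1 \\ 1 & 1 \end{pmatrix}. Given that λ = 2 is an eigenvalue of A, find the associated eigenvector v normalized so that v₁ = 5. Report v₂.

5

A − 2I = [[1, -1], [1, -1]].
Solving (A − 2I)v = 0 gives the eigenspace spanned by (5, 5).
With v₁ = 5, v = (5, 5), so v₂ = 5.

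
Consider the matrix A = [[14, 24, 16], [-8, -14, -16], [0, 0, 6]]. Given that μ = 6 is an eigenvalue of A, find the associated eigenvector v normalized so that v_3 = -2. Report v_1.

A − 6I = [[8, 24, 16], [-8, -20, -16], [0, 0, 0]].
Solving (A − 6I)v = 0 gives the eigenspace spanned by (4, 0, -2).
With v_3 = -2, v = (4, 0, -2), so v_1 = 4.

4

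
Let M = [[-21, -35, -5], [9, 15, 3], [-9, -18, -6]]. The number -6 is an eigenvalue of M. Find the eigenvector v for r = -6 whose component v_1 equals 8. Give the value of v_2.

-4

M + 6I = [[-15, -35, -5], [9, 21, 3], [-9, -18, 0]].
Solving (M + 6I)v = 0 gives the eigenspace spanned by (8, -4, 4).
With v_1 = 8, v = (8, -4, 4), so v_2 = -4.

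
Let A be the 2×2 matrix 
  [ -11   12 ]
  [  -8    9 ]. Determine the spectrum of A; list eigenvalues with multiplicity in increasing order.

-3, 1

Characteristic polynomial: p(t) = t^2 + 2t - 3 = (t - 1)(t + 3).
Roots (with multiplicity): -3, 1.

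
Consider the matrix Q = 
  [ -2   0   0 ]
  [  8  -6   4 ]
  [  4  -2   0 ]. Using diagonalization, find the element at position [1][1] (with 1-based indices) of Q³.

Characteristic polynomial: s^3 + 8s^2 + 20s + 16 = (s + 2)^2(s + 4), so the eigenvalues are -4, -2, -2.
s=-2: eigenvector (1, 0, -2).
s=-2: eigenvector (0, 1, 1).
s=-4: eigenvector (0, -2, -1).
P = [[1, 0, 0], [0, 1, -2], [-2, 1, -1]], D = diag(-2, -2, -4), P⁻¹ = [[1, 0, 0], [4, -1, 2], [2, -1, 1]].
Q³ = P·diag(-8, -8, -64)·P⁻¹ = [[-8, 0, 0], [224, -120, 112], [112, -56, 48]].
The requested entry is -8.

-8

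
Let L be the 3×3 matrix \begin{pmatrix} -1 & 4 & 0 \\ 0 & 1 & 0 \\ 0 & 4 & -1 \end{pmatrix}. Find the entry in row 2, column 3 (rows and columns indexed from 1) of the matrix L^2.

Characteristic polynomial: λ^3 + λ^2 - λ - 1 = (λ - 1)(λ + 1)^2, so the eigenvalues are -1, -1, 1.
λ=-1: eigenvector (1, 0, 0).
λ=1: eigenvector (2, 1, 2).
λ=-1: eigenvector (1, 0, 1).
P = [[1, 2, 1], [0, 1, 0], [0, 2, 1]], D = diag(-1, 1, -1), P⁻¹ = [[1, 0, -1], [0, 1, 0], [0, -2, 1]].
L² = P·diag(1, 1, 1)·P⁻¹ = [[1, 0, 0], [0, 1, 0], [0, 0, 1]].
The requested entry is 0.

0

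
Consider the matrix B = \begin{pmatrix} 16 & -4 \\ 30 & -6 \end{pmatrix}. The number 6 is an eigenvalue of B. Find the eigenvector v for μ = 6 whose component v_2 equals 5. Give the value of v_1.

B − 6I = [[10, -4], [30, -12]].
Solving (B − 6I)v = 0 gives the eigenspace spanned by (2, 5).
With v_2 = 5, v = (2, 5), so v_1 = 2.

2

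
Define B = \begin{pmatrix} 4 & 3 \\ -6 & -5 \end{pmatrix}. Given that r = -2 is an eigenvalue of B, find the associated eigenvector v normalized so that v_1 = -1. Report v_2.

2

B + 2I = [[6, 3], [-6, -3]].
Solving (B + 2I)v = 0 gives the eigenspace spanned by (-1, 2).
With v_1 = -1, v = (-1, 2), so v_2 = 2.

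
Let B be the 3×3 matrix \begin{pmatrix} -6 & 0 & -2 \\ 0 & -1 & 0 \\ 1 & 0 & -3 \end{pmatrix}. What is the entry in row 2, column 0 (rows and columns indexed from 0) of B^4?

Characteristic polynomial: t^3 + 10t^2 + 29t + 20 = (t + 1)(t + 4)(t + 5), so the eigenvalues are -5, -4, -1.
t=-5: eigenvector (2, 0, -1).
t=-1: eigenvector (0, 1, 0).
t=-4: eigenvector (-1, 0, 1).
P = [[2, 0, -1], [0, 1, 0], [-1, 0, 1]], D = diag(-5, -1, -4), P⁻¹ = [[1, 0, 1], [0, 1, 0], [1, 0, 2]].
B⁴ = P·diag(625, 1, 256)·P⁻¹ = [[994, 0, 738], [0, 1, 0], [-369, 0, -113]].
The requested entry is -369.

-369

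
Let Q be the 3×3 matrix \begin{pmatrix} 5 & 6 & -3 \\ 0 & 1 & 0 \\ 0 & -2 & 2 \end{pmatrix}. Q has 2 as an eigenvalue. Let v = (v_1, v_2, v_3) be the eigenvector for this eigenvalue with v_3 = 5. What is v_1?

Q − 2I = [[3, 6, -3], [0, -1, 0], [0, -2, 0]].
Solving (Q − 2I)v = 0 gives the eigenspace spanned by (5, 0, 5).
With v_3 = 5, v = (5, 0, 5), so v_1 = 5.

5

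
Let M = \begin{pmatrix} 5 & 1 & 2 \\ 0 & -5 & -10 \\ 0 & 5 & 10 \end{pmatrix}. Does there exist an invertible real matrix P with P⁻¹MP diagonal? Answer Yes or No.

No

Characteristic polynomial: p(s) = s^3 - 10s^2 + 25s = s(s - 5)^2.
s = 5 has algebraic multiplicity 2; rank(M − 5I) = 2, so geometric multiplicity = 1.
Geometric multiplicity < algebraic multiplicity, so M is not diagonalizable.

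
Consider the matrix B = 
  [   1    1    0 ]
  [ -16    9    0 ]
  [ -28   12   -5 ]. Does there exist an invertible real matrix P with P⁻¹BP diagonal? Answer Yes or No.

Characteristic polynomial: p(r) = r^3 - 5r^2 - 25r + 125 = (r - 5)^2(r + 5).
r = 5 has algebraic multiplicity 2; rank(B − 5I) = 2, so geometric multiplicity = 1.
Geometric multiplicity < algebraic multiplicity, so B is not diagonalizable.

No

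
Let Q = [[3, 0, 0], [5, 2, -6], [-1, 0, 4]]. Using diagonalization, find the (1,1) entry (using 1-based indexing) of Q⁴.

81

Characteristic polynomial: r^3 - 9r^2 + 26r - 24 = (r - 4)(r - 3)(r - 2), so the eigenvalues are 2, 3, 4.
r=3: eigenvector (1, -1, 1).
r=2: eigenvector (0, 1, 0).
r=4: eigenvector (0, -3, 1).
P = [[1, 0, 0], [-1, 1, -3], [1, 0, 1]], D = diag(3, 2, 4), P⁻¹ = [[1, 0, 0], [-2, 1, 3], [-1, 0, 1]].
Q⁴ = P·diag(81, 16, 256)·P⁻¹ = [[81, 0, 0], [655, 16, -720], [-175, 0, 256]].
The requested entry is 81.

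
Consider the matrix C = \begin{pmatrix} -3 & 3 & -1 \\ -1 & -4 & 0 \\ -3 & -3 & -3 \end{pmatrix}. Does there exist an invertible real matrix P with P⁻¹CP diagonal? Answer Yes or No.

No

Characteristic polynomial: p(t) = t^3 + 10t^2 + 33t + 36 = (t + 3)^2(t + 4).
t = -3 has algebraic multiplicity 2; rank(C + 3I) = 2, so geometric multiplicity = 1.
Geometric multiplicity < algebraic multiplicity, so C is not diagonalizable.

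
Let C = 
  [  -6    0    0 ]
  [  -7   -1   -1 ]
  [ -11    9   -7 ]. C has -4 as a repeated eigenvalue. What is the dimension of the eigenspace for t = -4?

C + 4I = [[-2, 0, 0], [-7, 3, -1], [-11, 9, -3]].
This matrix has rank 2, so its null space has dimension 3 − 2 = 1.

1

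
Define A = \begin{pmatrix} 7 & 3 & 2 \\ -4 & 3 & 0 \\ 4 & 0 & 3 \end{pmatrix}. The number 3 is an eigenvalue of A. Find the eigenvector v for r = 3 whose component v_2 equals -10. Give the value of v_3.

A − 3I = [[4, 3, 2], [-4, 0, 0], [4, 0, 0]].
Solving (A − 3I)v = 0 gives the eigenspace spanned by (0, -10, 15).
With v_2 = -10, v = (0, -10, 15), so v_3 = 15.

15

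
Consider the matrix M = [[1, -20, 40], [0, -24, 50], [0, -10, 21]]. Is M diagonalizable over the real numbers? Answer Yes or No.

Characteristic polynomial: p(t) = t^3 + 2t^2 - 7t + 4 = (t - 1)^2(t + 4).
t = 1 has algebraic multiplicity 2; rank(M − 1I) = 1, so geometric multiplicity = 2.
Every eigenvalue has geometric = algebraic multiplicity, so M is diagonalizable.

Yes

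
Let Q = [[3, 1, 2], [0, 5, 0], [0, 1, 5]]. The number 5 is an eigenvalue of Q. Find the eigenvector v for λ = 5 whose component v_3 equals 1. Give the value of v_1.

1

Q − 5I = [[-2, 1, 2], [0, 0, 0], [0, 1, 0]].
Solving (Q − 5I)v = 0 gives the eigenspace spanned by (1, 0, 1).
With v_3 = 1, v = (1, 0, 1), so v_1 = 1.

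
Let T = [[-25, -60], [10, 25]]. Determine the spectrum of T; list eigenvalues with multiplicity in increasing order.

Characteristic polynomial: p(s) = s^2 - 25 = (s - 5)(s + 5).
Roots (with multiplicity): -5, 5.

-5, 5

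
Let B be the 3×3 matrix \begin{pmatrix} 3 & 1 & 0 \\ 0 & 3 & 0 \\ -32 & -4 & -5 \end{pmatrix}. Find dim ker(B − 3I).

1

B − 3I = [[0, 1, 0], [0, 0, 0], [-32, -4, -8]].
This matrix has rank 2, so its null space has dimension 3 − 2 = 1.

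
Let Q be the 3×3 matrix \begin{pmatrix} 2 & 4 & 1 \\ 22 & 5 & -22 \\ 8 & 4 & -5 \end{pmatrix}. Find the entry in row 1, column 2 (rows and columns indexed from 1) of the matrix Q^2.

32

Characteristic polynomial: r^3 - 2r^2 - 33r + 90 = (r - 5)(r - 3)(r + 6), so the eigenvalues are -6, 3, 5.
r=-6: eigenvector (1, -2, 0).
r=3: eigenvector (1, 0, 1).
r=5: eigenvector (2, 1, 2).
P = [[1, 1, 2], [-2, 0, 1], [0, 1, 2]], D = diag(-6, 3, 5), P⁻¹ = [[1, 0, -1], [-4, -2, 5], [2, 1, -2]].
Q² = P·diag(36, 9, 25)·P⁻¹ = [[100, 32, -91], [-22, 25, 22], [64, 32, -55]].
The requested entry is 32.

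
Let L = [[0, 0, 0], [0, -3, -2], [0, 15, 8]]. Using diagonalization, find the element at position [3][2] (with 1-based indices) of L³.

Characteristic polynomial: λ^3 - 5λ^2 + 6λ = λ(λ - 3)(λ - 2), so the eigenvalues are 0, 2, 3.
λ=3: eigenvector (0, -1, 3).
λ=0: eigenvector (1, 0, 0).
λ=2: eigenvector (0, -2, 5).
P = [[0, 1, 0], [-1, 0, -2], [3, 0, 5]], D = diag(3, 0, 2), P⁻¹ = [[0, 5, 2], [1, 0, 0], [0, -3, -1]].
L³ = P·diag(27, 0, 8)·P⁻¹ = [[0, 0, 0], [0, -87, -38], [0, 285, 122]].
The requested entry is 285.

285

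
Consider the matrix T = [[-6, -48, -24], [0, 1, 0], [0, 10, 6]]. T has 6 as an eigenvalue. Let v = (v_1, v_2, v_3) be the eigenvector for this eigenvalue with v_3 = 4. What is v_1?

T − 6I = [[-12, -48, -24], [0, -5, 0], [0, 10, 0]].
Solving (T − 6I)v = 0 gives the eigenspace spanned by (-8, 0, 4).
With v_3 = 4, v = (-8, 0, 4), so v_1 = -8.

-8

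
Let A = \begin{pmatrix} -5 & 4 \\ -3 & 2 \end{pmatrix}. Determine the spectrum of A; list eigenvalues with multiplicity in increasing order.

Characteristic polynomial: p(t) = t^2 + 3t + 2 = (t + 1)(t + 2).
Roots (with multiplicity): -2, -1.

-2, -1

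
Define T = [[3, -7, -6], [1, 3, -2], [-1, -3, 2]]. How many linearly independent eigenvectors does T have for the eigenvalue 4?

1

T − 4I = [[-1, -7, -6], [1, -1, -2], [-1, -3, -2]].
This matrix has rank 2, so its null space has dimension 3 − 2 = 1.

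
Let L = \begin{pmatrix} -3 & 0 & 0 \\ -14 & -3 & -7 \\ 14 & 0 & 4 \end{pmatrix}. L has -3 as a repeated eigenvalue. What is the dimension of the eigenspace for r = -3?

2

L + 3I = [[0, 0, 0], [-14, 0, -7], [14, 0, 7]].
This matrix has rank 1, so its null space has dimension 3 − 1 = 2.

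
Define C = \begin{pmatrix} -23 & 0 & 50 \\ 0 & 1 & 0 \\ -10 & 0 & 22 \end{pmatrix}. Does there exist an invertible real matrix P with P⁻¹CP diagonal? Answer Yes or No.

Yes

Characteristic polynomial: p(λ) = λ^3 - 7λ + 6 = (λ - 2)(λ - 1)(λ + 3).
All 3 eigenvalues are distinct, so C is diagonalizable.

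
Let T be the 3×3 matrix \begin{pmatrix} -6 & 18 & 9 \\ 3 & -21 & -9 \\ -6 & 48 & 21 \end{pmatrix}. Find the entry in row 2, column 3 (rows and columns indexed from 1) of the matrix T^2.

Characteristic polynomial: s^3 + 6s^2 - 9s - 54 = (s - 3)(s + 3)(s + 6), so the eigenvalues are -6, -3, 3.
s=-6: eigenvector (1, -1, 2).
s=-3: eigenvector (0, 1, -2).
s=3: eigenvector (1, -1, 3).
P = [[1, 0, 1], [-1, 1, -1], [2, -2, 3]], D = diag(-6, -3, 3), P⁻¹ = [[1, -2, -1], [1, 1, 0], [0, 2, 1]].
T² = P·diag(36, 9, 9)·P⁻¹ = [[36, -54, -27], [-27, 63, 27], [54, -108, -45]].
The requested entry is 27.

27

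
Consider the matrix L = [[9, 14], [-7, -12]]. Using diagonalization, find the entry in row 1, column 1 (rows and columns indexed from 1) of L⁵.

3189

Characteristic polynomial: t^2 + 3t - 10 = (t - 2)(t + 5), so the eigenvalues are -5, 2.
t=2: eigenvector (2, -1).
t=-5: eigenvector (1, -1).
P = [[2, 1], [-1, -1]], D = diag(2, -5), P⁻¹ = [[1, 1], [-1, -2]].
L⁵ = P·diag(32, -3125)·P⁻¹ = [[3189, 6314], [-3157, -6282]].
The requested entry is 3189.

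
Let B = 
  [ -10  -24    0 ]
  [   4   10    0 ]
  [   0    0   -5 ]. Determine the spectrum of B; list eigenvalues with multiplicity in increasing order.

-5, -2, 2

Characteristic polynomial: p(s) = s^3 + 5s^2 - 4s - 20 = (s - 2)(s + 2)(s + 5).
Roots (with multiplicity): -5, -2, 2.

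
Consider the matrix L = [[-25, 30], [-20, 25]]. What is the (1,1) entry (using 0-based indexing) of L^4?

625

Characteristic polynomial: r^2 - 25 = (r - 5)(r + 5), so the eigenvalues are -5, 5.
r=-5: eigenvector (3, 2).
r=5: eigenvector (1, 1).
P = [[3, 1], [2, 1]], D = diag(-5, 5), P⁻¹ = [[1, -1], [-2, 3]].
L⁴ = P·diag(625, 625)·P⁻¹ = [[625, 0], [0, 625]].
The requested entry is 625.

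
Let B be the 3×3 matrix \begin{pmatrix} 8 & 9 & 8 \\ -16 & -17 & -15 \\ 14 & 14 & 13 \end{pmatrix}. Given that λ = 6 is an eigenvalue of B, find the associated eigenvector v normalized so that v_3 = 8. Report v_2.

-8

B − 6I = [[2, 9, 8], [-16, -23, -15], [14, 14, 7]].
Solving (B − 6I)v = 0 gives the eigenspace spanned by (4, -8, 8).
With v_3 = 8, v = (4, -8, 8), so v_2 = -8.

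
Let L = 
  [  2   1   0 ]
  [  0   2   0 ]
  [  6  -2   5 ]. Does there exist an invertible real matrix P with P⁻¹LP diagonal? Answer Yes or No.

No

Characteristic polynomial: p(r) = r^3 - 9r^2 + 24r - 20 = (r - 5)(r - 2)^2.
r = 2 has algebraic multiplicity 2; rank(L − 2I) = 2, so geometric multiplicity = 1.
Geometric multiplicity < algebraic multiplicity, so L is not diagonalizable.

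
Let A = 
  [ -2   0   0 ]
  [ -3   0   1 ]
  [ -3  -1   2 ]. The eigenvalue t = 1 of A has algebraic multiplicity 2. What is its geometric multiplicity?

A − 1I = [[-3, 0, 0], [-3, -1, 1], [-3, -1, 1]].
This matrix has rank 2, so its null space has dimension 3 − 2 = 1.

1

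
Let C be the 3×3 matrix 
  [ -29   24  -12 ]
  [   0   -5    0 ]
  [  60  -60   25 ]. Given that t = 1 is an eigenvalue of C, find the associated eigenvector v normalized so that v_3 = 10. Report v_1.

C − 1I = [[-30, 24, -12], [0, -6, 0], [60, -60, 24]].
Solving (C − 1I)v = 0 gives the eigenspace spanned by (-4, 0, 10).
With v_3 = 10, v = (-4, 0, 10), so v_1 = -4.

-4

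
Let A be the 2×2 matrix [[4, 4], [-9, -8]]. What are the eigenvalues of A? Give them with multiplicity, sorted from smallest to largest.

-2, -2

Characteristic polynomial: p(r) = r^2 + 4r + 4 = (r + 2)^2.
Roots (with multiplicity): -2, -2.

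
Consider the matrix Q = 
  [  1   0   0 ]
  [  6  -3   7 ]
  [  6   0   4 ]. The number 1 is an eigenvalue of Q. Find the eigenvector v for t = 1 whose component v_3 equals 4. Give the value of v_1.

-2

Q − 1I = [[0, 0, 0], [6, -4, 7], [6, 0, 3]].
Solving (Q − 1I)v = 0 gives the eigenspace spanned by (-2, 4, 4).
With v_3 = 4, v = (-2, 4, 4), so v_1 = -2.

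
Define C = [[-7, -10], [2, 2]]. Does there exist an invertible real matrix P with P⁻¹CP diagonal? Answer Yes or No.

Characteristic polynomial: p(λ) = λ^2 + 5λ + 6 = (λ + 2)(λ + 3).
All 2 eigenvalues are distinct, so C is diagonalizable.

Yes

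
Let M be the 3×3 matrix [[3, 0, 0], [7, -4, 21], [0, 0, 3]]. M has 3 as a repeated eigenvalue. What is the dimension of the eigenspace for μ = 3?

M − 3I = [[0, 0, 0], [7, -7, 21], [0, 0, 0]].
This matrix has rank 1, so its null space has dimension 3 − 1 = 2.

2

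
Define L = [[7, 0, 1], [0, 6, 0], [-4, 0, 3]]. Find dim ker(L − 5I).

L − 5I = [[2, 0, 1], [0, 1, 0], [-4, 0, -2]].
This matrix has rank 2, so its null space has dimension 3 − 2 = 1.

1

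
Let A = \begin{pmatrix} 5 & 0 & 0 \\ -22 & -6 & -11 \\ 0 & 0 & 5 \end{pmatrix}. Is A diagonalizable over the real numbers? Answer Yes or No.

Characteristic polynomial: p(t) = t^3 - 4t^2 - 35t + 150 = (t - 5)^2(t + 6).
t = 5 has algebraic multiplicity 2; rank(A − 5I) = 1, so geometric multiplicity = 2.
Every eigenvalue has geometric = algebraic multiplicity, so A is diagonalizable.

Yes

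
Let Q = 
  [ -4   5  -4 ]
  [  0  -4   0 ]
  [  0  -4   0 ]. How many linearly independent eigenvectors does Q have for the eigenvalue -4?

Q + 4I = [[0, 5, -4], [0, 0, 0], [0, -4, 4]].
This matrix has rank 2, so its null space has dimension 3 − 2 = 1.

1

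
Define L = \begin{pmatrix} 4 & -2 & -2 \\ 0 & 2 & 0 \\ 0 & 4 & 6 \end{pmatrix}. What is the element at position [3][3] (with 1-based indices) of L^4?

Characteristic polynomial: r^3 - 12r^2 + 44r - 48 = (r - 6)(r - 4)(r - 2), so the eigenvalues are 2, 4, 6.
r=2: eigenvector (0, 1, -1).
r=4: eigenvector (1, 0, 0).
r=6: eigenvector (-1, 0, 1).
P = [[0, 1, -1], [1, 0, 0], [-1, 0, 1]], D = diag(2, 4, 6), P⁻¹ = [[0, 1, 0], [1, 1, 1], [0, 1, 1]].
L⁴ = P·diag(16, 256, 1296)·P⁻¹ = [[256, -1040, -1040], [0, 16, 0], [0, 1280, 1296]].
The requested entry is 1296.

1296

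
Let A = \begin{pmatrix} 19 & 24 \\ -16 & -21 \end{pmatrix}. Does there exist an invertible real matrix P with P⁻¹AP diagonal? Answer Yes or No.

Yes

Characteristic polynomial: p(λ) = λ^2 + 2λ - 15 = (λ - 3)(λ + 5).
All 2 eigenvalues are distinct, so A is diagonalizable.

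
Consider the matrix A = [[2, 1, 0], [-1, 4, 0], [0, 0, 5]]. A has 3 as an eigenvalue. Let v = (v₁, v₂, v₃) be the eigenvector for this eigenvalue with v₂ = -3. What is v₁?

-3

A − 3I = [[-1, 1, 0], [-1, 1, 0], [0, 0, 2]].
Solving (A − 3I)v = 0 gives the eigenspace spanned by (-3, -3, 0).
With v₂ = -3, v = (-3, -3, 0), so v₁ = -3.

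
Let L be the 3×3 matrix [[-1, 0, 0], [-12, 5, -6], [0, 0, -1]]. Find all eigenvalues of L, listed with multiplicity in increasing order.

Characteristic polynomial: p(μ) = μ^3 - 3μ^2 - 9μ - 5 = (μ - 5)(μ + 1)^2.
Roots (with multiplicity): -1, -1, 5.

-1, -1, 5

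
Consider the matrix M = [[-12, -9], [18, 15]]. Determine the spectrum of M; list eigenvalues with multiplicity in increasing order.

-3, 6

Characteristic polynomial: p(t) = t^2 - 3t - 18 = (t - 6)(t + 3).
Roots (with multiplicity): -3, 6.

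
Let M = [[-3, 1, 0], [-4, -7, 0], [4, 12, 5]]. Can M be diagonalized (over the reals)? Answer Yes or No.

No

Characteristic polynomial: p(λ) = λ^3 + 5λ^2 - 25λ - 125 = (λ - 5)(λ + 5)^2.
λ = -5 has algebraic multiplicity 2; rank(M + 5I) = 2, so geometric multiplicity = 1.
Geometric multiplicity < algebraic multiplicity, so M is not diagonalizable.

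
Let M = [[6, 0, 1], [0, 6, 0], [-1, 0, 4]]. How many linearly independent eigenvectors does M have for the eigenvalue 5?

1

M − 5I = [[1, 0, 1], [0, 1, 0], [-1, 0, -1]].
This matrix has rank 2, so its null space has dimension 3 − 2 = 1.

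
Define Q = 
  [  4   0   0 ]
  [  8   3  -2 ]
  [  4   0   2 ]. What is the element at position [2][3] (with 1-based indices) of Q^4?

-130

Characteristic polynomial: λ^3 - 9λ^2 + 26λ - 24 = (λ - 4)(λ - 3)(λ - 2), so the eigenvalues are 2, 3, 4.
λ=4: eigenvector (1, 4, 2).
λ=2: eigenvector (0, 2, 1).
λ=3: eigenvector (0, 1, 0).
P = [[1, 0, 0], [4, 2, 1], [2, 1, 0]], D = diag(4, 2, 3), P⁻¹ = [[1, 0, 0], [-2, 0, 1], [0, 1, -2]].
Q⁴ = P·diag(256, 16, 81)·P⁻¹ = [[256, 0, 0], [960, 81, -130], [480, 0, 16]].
The requested entry is -130.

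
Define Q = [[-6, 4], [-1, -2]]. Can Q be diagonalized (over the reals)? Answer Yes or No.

No

Characteristic polynomial: p(μ) = μ^2 + 8μ + 16 = (μ + 4)^2.
μ = -4 has algebraic multiplicity 2; rank(Q + 4I) = 1, so geometric multiplicity = 1.
Geometric multiplicity < algebraic multiplicity, so Q is not diagonalizable.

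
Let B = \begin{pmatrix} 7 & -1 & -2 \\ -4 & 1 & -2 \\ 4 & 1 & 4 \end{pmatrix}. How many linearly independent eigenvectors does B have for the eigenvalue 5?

1

B − 5I = [[2, -1, -2], [-4, -4, -2], [4, 1, -1]].
This matrix has rank 2, so its null space has dimension 3 − 2 = 1.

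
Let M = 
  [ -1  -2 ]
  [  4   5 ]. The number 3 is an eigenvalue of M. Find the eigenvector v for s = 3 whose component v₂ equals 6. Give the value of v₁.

-3

M − 3I = [[-4, -2], [4, 2]].
Solving (M − 3I)v = 0 gives the eigenspace spanned by (-3, 6).
With v₂ = 6, v = (-3, 6), so v₁ = -3.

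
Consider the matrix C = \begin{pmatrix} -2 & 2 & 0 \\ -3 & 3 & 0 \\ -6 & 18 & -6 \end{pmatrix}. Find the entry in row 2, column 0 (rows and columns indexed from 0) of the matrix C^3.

Characteristic polynomial: λ^3 + 5λ^2 - 6λ = λ(λ - 1)(λ + 6), so the eigenvalues are -6, 0, 1.
λ=0: eigenvector (1, 1, 2).
λ=1: eigenvector (2, 3, 6).
λ=-6: eigenvector (0, 0, 1).
P = [[1, 2, 0], [1, 3, 0], [2, 6, 1]], D = diag(0, 1, -6), P⁻¹ = [[3, -2, 0], [-1, 1, 0], [0, -2, 1]].
C³ = P·diag(0, 1, -216)·P⁻¹ = [[-2, 2, 0], [-3, 3, 0], [-6, 438, -216]].
The requested entry is -6.

-6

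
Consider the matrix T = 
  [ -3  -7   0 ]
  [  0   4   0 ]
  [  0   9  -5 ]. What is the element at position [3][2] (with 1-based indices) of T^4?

Characteristic polynomial: r^3 + 4r^2 - 17r - 60 = (r - 4)(r + 3)(r + 5), so the eigenvalues are -5, -3, 4.
r=4: eigenvector (-1, 1, 1).
r=-3: eigenvector (1, 0, 0).
r=-5: eigenvector (0, 0, 1).
P = [[-1, 1, 0], [1, 0, 0], [1, 0, 1]], D = diag(4, -3, -5), P⁻¹ = [[0, 1, 0], [1, 1, 0], [0, -1, 1]].
T⁴ = P·diag(256, 81, 625)·P⁻¹ = [[81, -175, 0], [0, 256, 0], [0, -369, 625]].
The requested entry is -369.

-369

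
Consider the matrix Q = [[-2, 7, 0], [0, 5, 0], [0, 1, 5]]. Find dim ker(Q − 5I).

Q − 5I = [[-7, 7, 0], [0, 0, 0], [0, 1, 0]].
This matrix has rank 2, so its null space has dimension 3 − 2 = 1.

1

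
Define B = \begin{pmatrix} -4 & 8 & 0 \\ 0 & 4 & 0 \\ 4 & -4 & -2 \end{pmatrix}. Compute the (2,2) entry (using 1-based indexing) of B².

Characteristic polynomial: r^3 + 2r^2 - 16r - 32 = (r - 4)(r + 2)(r + 4), so the eigenvalues are -4, -2, 4.
r=-4: eigenvector (1, 0, -2).
r=4: eigenvector (1, 1, 0).
r=-2: eigenvector (0, 0, 1).
P = [[1, 1, 0], [0, 1, 0], [-2, 0, 1]], D = diag(-4, 4, -2), P⁻¹ = [[1, -1, 0], [0, 1, 0], [2, -2, 1]].
B² = P·diag(16, 16, 4)·P⁻¹ = [[16, 0, 0], [0, 16, 0], [-24, 24, 4]].
The requested entry is 16.

16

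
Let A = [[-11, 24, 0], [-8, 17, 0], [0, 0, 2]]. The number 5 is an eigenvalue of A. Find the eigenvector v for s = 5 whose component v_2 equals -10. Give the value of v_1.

A − 5I = [[-16, 24, 0], [-8, 12, 0], [0, 0, -3]].
Solving (A − 5I)v = 0 gives the eigenspace spanned by (-15, -10, 0).
With v_2 = -10, v = (-15, -10, 0), so v_1 = -15.

-15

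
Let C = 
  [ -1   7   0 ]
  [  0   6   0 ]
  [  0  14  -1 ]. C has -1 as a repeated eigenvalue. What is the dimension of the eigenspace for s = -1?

2

C + 1I = [[0, 7, 0], [0, 7, 0], [0, 14, 0]].
This matrix has rank 1, so its null space has dimension 3 − 1 = 2.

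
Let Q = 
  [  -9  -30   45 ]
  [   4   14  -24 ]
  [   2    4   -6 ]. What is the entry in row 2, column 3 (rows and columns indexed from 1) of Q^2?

-12

Characteristic polynomial: s^3 + s^2 - 30s - 72 = (s - 6)(s + 3)(s + 4), so the eigenvalues are -4, -3, 6.
s=6: eigenvector (-2, 1, 0).
s=-3: eigenvector (-5, 4, 2).
s=-4: eigenvector (-3, 2, 1).
P = [[-2, -5, -3], [1, 4, 2], [0, 2, 1]], D = diag(6, -3, -4), P⁻¹ = [[0, 1, -2], [1, 2, -1], [-2, -4, 3]].
Q² = P·diag(36, 9, 16)·P⁻¹ = [[51, 30, 45], [-28, -20, -12], [-14, -28, 30]].
The requested entry is -12.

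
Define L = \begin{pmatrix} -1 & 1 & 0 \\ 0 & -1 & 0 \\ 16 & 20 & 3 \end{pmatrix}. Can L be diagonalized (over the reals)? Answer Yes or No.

Characteristic polynomial: p(r) = r^3 - r^2 - 5r - 3 = (r - 3)(r + 1)^2.
r = -1 has algebraic multiplicity 2; rank(L + 1I) = 2, so geometric multiplicity = 1.
Geometric multiplicity < algebraic multiplicity, so L is not diagonalizable.

No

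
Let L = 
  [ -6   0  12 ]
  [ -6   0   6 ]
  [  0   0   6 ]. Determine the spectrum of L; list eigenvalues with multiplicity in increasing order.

-6, 0, 6

Characteristic polynomial: p(λ) = λ^3 - 36λ = λ(λ - 6)(λ + 6).
Roots (with multiplicity): -6, 0, 6.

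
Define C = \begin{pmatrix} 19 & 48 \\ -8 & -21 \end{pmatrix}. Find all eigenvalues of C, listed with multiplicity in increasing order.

Characteristic polynomial: p(λ) = λ^2 + 2λ - 15 = (λ - 3)(λ + 5).
Roots (with multiplicity): -5, 3.

-5, 3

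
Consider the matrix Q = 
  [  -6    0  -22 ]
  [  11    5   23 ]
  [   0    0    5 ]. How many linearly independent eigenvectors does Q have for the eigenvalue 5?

1

Q − 5I = [[-11, 0, -22], [11, 0, 23], [0, 0, 0]].
This matrix has rank 2, so its null space has dimension 3 − 2 = 1.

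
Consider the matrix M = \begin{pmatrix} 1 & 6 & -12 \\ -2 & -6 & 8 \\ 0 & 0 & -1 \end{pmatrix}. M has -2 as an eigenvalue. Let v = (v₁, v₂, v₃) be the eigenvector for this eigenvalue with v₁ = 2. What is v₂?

M + 2I = [[3, 6, -12], [-2, -4, 8], [0, 0, 1]].
Solving (M + 2I)v = 0 gives the eigenspace spanned by (2, -1, 0).
With v₁ = 2, v = (2, -1, 0), so v₂ = -1.

-1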